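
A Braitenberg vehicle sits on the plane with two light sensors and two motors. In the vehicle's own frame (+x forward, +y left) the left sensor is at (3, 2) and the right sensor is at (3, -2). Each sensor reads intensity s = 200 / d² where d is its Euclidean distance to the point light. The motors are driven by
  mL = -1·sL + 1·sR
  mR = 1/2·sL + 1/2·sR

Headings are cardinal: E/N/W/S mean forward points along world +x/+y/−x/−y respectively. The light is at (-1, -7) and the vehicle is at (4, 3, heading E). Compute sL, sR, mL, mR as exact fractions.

25/26 25/16 125/208 525/416

left sensor world pos  = (7, 5); dL² = 208
right sensor world pos = (7, 1); dR² = 128
sL = 200/208 = 25/26
sR = 200/128 = 25/16
mL = -1·sL + 1·sR = 125/208
mR = 1/2·sL + 1/2·sR = 525/416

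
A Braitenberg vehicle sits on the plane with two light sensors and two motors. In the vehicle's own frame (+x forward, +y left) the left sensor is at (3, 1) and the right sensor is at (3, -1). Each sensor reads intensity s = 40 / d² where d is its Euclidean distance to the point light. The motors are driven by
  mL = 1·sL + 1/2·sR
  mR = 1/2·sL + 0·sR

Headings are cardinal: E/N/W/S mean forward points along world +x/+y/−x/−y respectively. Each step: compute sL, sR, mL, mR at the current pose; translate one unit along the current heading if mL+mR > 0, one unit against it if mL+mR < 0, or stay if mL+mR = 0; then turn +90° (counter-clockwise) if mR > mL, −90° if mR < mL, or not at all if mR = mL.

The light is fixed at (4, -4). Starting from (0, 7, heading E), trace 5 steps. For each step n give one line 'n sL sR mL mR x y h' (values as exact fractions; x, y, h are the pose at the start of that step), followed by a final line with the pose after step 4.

n=0: pose=(0,7,E); sL=8/29, sR=40/101; mL=1388/2929, mR=4/29; mL+mR=1792/2929 → advance +1; mR−mL=-984/2929 → turn -1·90°
n=1: pose=(1,7,S); sL=10/17, sR=1/2; mL=57/68, mR=5/17; mL+mR=77/68 → advance +1; mR−mL=-37/68 → turn -1·90°
n=2: pose=(1,6,W); sL=40/117, sR=40/157; mL=8620/18369, mR=20/117; mL+mR=3920/6123 → advance +1; mR−mL=-5480/18369 → turn -1·90°
n=3: pose=(0,6,N); sL=20/97, sR=20/89; mL=2750/8633, mR=10/97; mL+mR=3640/8633 → advance +1; mR−mL=-1860/8633 → turn -1·90°
n=4: pose=(0,7,E); sL=8/29, sR=40/101; mL=1388/2929, mR=4/29; mL+mR=1792/2929 → advance +1; mR−mL=-984/2929 → turn -1·90°

0 8/29 40/101 1388/2929 4/29 0 7 E
1 10/17 1/2 57/68 5/17 1 7 S
2 40/117 40/157 8620/18369 20/117 1 6 W
3 20/97 20/89 2750/8633 10/97 0 6 N
4 8/29 40/101 1388/2929 4/29 0 7 E
final 1 7 S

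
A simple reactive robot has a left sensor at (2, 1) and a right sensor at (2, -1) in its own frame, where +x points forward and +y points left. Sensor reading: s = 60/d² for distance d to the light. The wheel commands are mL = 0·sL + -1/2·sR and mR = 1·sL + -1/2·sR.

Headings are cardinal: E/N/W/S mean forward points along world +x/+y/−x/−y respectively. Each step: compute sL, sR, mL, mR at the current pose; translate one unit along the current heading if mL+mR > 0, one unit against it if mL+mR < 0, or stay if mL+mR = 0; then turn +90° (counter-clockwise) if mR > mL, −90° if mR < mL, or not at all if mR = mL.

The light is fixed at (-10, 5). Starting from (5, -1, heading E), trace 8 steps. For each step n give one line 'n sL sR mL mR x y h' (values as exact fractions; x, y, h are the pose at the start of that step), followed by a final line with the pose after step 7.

0 30/157 30/169 -15/169 2715/26533 5 -1 E
1 60/241 12/61 -6/61 2214/14701 6 -1 N
2 15/58 15/53 -15/106 180/1537 6 0 W
3 60/373 12/61 -6/61 1422/22753 7 0 S
4 6/37 30/193 -15/193 603/7141 7 1 E
5 60/293 12/73 -6/73 2622/21389 8 1 N
6 15/68 3/13 -3/26 93/884 8 2 W
7 12/85 60/349 -30/349 1638/29665 9 2 S
final 9 3 E

n=0: pose=(5,-1,E); sL=30/157, sR=30/169; mL=-15/169, mR=2715/26533; mL+mR=360/26533 → advance +1; mR−mL=30/157 → turn +1·90°
n=1: pose=(6,-1,N); sL=60/241, sR=12/61; mL=-6/61, mR=2214/14701; mL+mR=768/14701 → advance +1; mR−mL=60/241 → turn +1·90°
n=2: pose=(6,0,W); sL=15/58, sR=15/53; mL=-15/106, mR=180/1537; mL+mR=-75/3074 → advance -1; mR−mL=15/58 → turn +1·90°
n=3: pose=(7,0,S); sL=60/373, sR=12/61; mL=-6/61, mR=1422/22753; mL+mR=-816/22753 → advance -1; mR−mL=60/373 → turn +1·90°
n=4: pose=(7,1,E); sL=6/37, sR=30/193; mL=-15/193, mR=603/7141; mL+mR=48/7141 → advance +1; mR−mL=6/37 → turn +1·90°
n=5: pose=(8,1,N); sL=60/293, sR=12/73; mL=-6/73, mR=2622/21389; mL+mR=864/21389 → advance +1; mR−mL=60/293 → turn +1·90°
n=6: pose=(8,2,W); sL=15/68, sR=3/13; mL=-3/26, mR=93/884; mL+mR=-9/884 → advance -1; mR−mL=15/68 → turn +1·90°
n=7: pose=(9,2,S); sL=12/85, sR=60/349; mL=-30/349, mR=1638/29665; mL+mR=-912/29665 → advance -1; mR−mL=12/85 → turn +1·90°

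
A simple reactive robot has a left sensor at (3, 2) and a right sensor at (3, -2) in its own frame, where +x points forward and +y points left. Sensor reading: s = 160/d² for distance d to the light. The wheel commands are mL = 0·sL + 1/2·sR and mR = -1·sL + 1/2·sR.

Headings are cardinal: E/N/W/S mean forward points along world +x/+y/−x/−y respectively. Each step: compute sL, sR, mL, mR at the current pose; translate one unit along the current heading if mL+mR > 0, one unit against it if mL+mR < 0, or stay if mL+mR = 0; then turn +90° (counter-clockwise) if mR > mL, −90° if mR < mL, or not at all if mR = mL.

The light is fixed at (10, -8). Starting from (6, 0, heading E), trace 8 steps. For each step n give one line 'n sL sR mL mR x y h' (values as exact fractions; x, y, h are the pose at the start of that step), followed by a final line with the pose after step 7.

0 160/101 160/37 80/37 2160/3737 6 0 E
1 80/13 16/5 8/5 -296/65 7 0 S
2 32/17 160/157 80/157 -3664/2669 7 1 W
3 1 10/9 5/9 -4/9 8 1 N
4 32/29 32/13 16/13 48/377 8 2 E
5 16/5 80/29 40/29 -264/145 9 2 S
6 160/97 32/37 16/37 -4368/3589 9 3 W
7 4/5 4/5 2/5 -2/5 10 3 N
final 10 3 E

n=0: pose=(6,0,E); sL=160/101, sR=160/37; mL=80/37, mR=2160/3737; mL+mR=10240/3737 → advance +1; mR−mL=-160/101 → turn -1·90°
n=1: pose=(7,0,S); sL=80/13, sR=16/5; mL=8/5, mR=-296/65; mL+mR=-192/65 → advance -1; mR−mL=-80/13 → turn -1·90°
n=2: pose=(7,1,W); sL=32/17, sR=160/157; mL=80/157, mR=-3664/2669; mL+mR=-2304/2669 → advance -1; mR−mL=-32/17 → turn -1·90°
n=3: pose=(8,1,N); sL=1, sR=10/9; mL=5/9, mR=-4/9; mL+mR=1/9 → advance +1; mR−mL=-1 → turn -1·90°
n=4: pose=(8,2,E); sL=32/29, sR=32/13; mL=16/13, mR=48/377; mL+mR=512/377 → advance +1; mR−mL=-32/29 → turn -1·90°
n=5: pose=(9,2,S); sL=16/5, sR=80/29; mL=40/29, mR=-264/145; mL+mR=-64/145 → advance -1; mR−mL=-16/5 → turn -1·90°
n=6: pose=(9,3,W); sL=160/97, sR=32/37; mL=16/37, mR=-4368/3589; mL+mR=-2816/3589 → advance -1; mR−mL=-160/97 → turn -1·90°
n=7: pose=(10,3,N); sL=4/5, sR=4/5; mL=2/5, mR=-2/5; mL+mR=0 → advance +0; mR−mL=-4/5 → turn -1·90°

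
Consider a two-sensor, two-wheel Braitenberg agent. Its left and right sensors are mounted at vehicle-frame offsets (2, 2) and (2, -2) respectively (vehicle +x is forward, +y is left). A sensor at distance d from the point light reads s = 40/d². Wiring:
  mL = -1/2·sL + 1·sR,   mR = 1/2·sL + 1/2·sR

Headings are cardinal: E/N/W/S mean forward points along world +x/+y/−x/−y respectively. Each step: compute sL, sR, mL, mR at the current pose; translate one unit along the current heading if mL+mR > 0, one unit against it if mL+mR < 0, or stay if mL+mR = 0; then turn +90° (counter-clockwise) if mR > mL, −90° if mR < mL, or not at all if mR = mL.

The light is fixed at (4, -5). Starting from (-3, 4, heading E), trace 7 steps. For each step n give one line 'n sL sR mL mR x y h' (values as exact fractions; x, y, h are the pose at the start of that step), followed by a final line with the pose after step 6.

0 20/73 20/37 1090/2701 1100/2701 -3 4 E
1 8/37 40/137 932/5069 1288/5069 -2 4 N
2 5/16 5/26 15/416 105/416 -2 5 W
3 40/89 8/29 132/2581 936/2581 -3 5 S
4 20/73 20/37 1090/2701 1100/2701 -3 4 E
5 8/37 40/137 932/5069 1288/5069 -2 4 N
6 5/16 5/26 15/416 105/416 -2 5 W
final -3 5 S

n=0: pose=(-3,4,E); sL=20/73, sR=20/37; mL=1090/2701, mR=1100/2701; mL+mR=30/37 → advance +1; mR−mL=10/2701 → turn +1·90°
n=1: pose=(-2,4,N); sL=8/37, sR=40/137; mL=932/5069, mR=1288/5069; mL+mR=60/137 → advance +1; mR−mL=356/5069 → turn +1·90°
n=2: pose=(-2,5,W); sL=5/16, sR=5/26; mL=15/416, mR=105/416; mL+mR=15/52 → advance +1; mR−mL=45/208 → turn +1·90°
n=3: pose=(-3,5,S); sL=40/89, sR=8/29; mL=132/2581, mR=936/2581; mL+mR=12/29 → advance +1; mR−mL=804/2581 → turn +1·90°
n=4: pose=(-3,4,E); sL=20/73, sR=20/37; mL=1090/2701, mR=1100/2701; mL+mR=30/37 → advance +1; mR−mL=10/2701 → turn +1·90°
n=5: pose=(-2,4,N); sL=8/37, sR=40/137; mL=932/5069, mR=1288/5069; mL+mR=60/137 → advance +1; mR−mL=356/5069 → turn +1·90°
n=6: pose=(-2,5,W); sL=5/16, sR=5/26; mL=15/416, mR=105/416; mL+mR=15/52 → advance +1; mR−mL=45/208 → turn +1·90°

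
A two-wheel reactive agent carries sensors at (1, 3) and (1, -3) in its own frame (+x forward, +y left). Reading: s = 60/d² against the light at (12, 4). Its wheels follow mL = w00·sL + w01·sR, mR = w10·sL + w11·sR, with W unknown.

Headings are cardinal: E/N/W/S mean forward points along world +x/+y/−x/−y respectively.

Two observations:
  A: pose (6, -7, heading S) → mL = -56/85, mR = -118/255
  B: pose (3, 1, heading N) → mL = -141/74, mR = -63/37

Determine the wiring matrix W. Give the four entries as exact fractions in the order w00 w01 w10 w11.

obs A: pose=(6,-7,S) → sL=20/51, sR=4/15, mL=-56/85, mR=-118/255
obs B: pose=(3,1,N) → sL=15/37, sR=3/2, mL=-141/74, mR=-63/37
sensor matrix S = [[20/51, 4/15], [15/37, 3/2]]; det S = 302/629
solve [mL_A; mL_B] = S·[w00; w01] and [mR_A; mR_B] = S·[w10; w11]:
  w00 = -1, w01 = -1, w10 = -1/2, w11 = -1

-1 -1 -1/2 -1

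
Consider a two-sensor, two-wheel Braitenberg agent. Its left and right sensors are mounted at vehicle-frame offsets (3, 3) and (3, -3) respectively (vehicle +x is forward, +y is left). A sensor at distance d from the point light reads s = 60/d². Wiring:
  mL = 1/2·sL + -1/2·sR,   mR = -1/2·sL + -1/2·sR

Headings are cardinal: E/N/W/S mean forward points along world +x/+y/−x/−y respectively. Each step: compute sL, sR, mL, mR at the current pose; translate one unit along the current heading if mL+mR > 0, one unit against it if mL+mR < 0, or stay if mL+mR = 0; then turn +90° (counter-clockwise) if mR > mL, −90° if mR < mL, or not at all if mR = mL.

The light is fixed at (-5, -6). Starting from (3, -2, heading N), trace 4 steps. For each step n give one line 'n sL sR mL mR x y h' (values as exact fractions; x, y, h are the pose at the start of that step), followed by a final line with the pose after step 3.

n=0: pose=(3,-2,N); sL=30/37, sR=6/17; mL=144/629, mR=-366/629; mL+mR=-6/17 → advance -1; mR−mL=-30/37 → turn -1·90°
n=1: pose=(3,-3,E); sL=60/157, sR=60/121; mL=-1080/18997, mR=-8340/18997; mL+mR=-60/121 → advance -1; mR−mL=-60/157 → turn -1·90°
n=2: pose=(2,-3,S); sL=3/5, sR=15/4; mL=-63/40, mR=-87/40; mL+mR=-15/4 → advance -1; mR−mL=-3/5 → turn -1·90°
n=3: pose=(2,-2,W); sL=60/17, sR=12/13; mL=288/221, mR=-492/221; mL+mR=-12/13 → advance -1; mR−mL=-60/17 → turn -1·90°

0 30/37 6/17 144/629 -366/629 3 -2 N
1 60/157 60/121 -1080/18997 -8340/18997 3 -3 E
2 3/5 15/4 -63/40 -87/40 2 -3 S
3 60/17 12/13 288/221 -492/221 2 -2 W
final 3 -2 N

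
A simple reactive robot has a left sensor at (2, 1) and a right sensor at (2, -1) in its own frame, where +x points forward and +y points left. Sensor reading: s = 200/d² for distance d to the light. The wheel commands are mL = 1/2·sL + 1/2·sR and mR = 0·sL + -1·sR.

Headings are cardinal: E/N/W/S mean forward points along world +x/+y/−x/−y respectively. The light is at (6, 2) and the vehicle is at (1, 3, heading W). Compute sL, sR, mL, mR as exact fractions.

200/49 200/53 10200/2597 -200/53

left sensor world pos  = (-1, 2); dL² = 49
right sensor world pos = (-1, 4); dR² = 53
sL = 200/49 = 200/49
sR = 200/53 = 200/53
mL = 1/2·sL + 1/2·sR = 10200/2597
mR = 0·sL + -1·sR = -200/53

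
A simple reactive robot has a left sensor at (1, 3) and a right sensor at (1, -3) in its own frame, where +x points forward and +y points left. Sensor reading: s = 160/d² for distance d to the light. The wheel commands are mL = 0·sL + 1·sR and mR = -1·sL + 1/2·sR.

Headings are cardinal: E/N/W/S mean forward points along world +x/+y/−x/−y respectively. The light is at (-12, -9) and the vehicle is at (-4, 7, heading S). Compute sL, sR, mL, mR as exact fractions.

left sensor world pos  = (-1, 6); dL² = 346
right sensor world pos = (-7, 6); dR² = 250
sL = 160/346 = 80/173
sR = 160/250 = 16/25
mL = 0·sL + 1·sR = 16/25
mR = -1·sL + 1/2·sR = -616/4325

80/173 16/25 16/25 -616/4325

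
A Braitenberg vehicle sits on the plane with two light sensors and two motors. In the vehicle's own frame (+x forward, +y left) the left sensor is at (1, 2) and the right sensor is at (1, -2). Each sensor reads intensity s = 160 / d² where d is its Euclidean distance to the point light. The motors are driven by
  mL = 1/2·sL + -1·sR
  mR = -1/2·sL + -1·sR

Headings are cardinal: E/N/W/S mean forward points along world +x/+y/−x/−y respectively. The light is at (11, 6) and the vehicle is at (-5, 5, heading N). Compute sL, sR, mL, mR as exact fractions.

left sensor world pos  = (-7, 6); dL² = 324
right sensor world pos = (-3, 6); dR² = 196
sL = 160/324 = 40/81
sR = 160/196 = 40/49
mL = 1/2·sL + -1·sR = -2260/3969
mR = -1/2·sL + -1·sR = -4220/3969

40/81 40/49 -2260/3969 -4220/3969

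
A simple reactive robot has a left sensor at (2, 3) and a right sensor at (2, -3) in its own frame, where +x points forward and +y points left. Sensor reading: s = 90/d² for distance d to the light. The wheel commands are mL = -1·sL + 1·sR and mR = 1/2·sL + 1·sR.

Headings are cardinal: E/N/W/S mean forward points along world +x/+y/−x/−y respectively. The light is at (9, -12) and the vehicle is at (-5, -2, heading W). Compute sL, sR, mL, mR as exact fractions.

left sensor world pos  = (-7, -5); dL² = 305
right sensor world pos = (-7, 1); dR² = 425
sL = 90/305 = 18/61
sR = 90/425 = 18/85
mL = -1·sL + 1·sR = -432/5185
mR = 1/2·sL + 1·sR = 1863/5185

18/61 18/85 -432/5185 1863/5185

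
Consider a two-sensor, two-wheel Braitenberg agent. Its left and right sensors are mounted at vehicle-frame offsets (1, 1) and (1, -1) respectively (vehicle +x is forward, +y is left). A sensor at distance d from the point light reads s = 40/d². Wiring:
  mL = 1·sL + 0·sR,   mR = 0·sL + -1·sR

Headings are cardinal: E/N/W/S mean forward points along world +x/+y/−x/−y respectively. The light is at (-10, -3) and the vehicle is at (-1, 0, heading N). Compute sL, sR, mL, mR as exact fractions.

1/2 10/29 1/2 -10/29

left sensor world pos  = (-2, 1); dL² = 80
right sensor world pos = (0, 1); dR² = 116
sL = 40/80 = 1/2
sR = 40/116 = 10/29
mL = 1·sL + 0·sR = 1/2
mR = 0·sL + -1·sR = -10/29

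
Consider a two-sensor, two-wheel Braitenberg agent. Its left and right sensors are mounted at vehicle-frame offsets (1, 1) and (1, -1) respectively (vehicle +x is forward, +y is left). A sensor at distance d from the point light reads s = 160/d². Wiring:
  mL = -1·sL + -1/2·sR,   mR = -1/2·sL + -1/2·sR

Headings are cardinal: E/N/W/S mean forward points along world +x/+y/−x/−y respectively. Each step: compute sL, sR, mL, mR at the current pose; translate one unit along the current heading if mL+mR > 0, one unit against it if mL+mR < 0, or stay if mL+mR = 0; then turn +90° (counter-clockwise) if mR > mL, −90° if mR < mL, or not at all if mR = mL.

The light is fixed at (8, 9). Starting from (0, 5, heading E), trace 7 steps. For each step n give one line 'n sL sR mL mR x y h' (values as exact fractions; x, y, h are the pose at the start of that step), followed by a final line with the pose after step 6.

n=0: pose=(0,5,E); sL=80/29, sR=80/37; mL=-4120/1073, mR=-2640/1073; mL+mR=-6760/1073 → advance -1; mR−mL=40/29 → turn +1·90°
n=1: pose=(-1,5,N); sL=160/109, sR=160/73; mL=-20400/7957, mR=-14560/7957; mL+mR=-34960/7957 → advance -1; mR−mL=80/109 → turn +1·90°
n=2: pose=(-1,4,W); sL=20/17, sR=40/29; mL=-920/493, mR=-630/493; mL+mR=-1550/493 → advance -1; mR−mL=10/17 → turn +1·90°
n=3: pose=(0,4,S); sL=32/17, sR=160/117; mL=-5104/1989, mR=-3232/1989; mL+mR=-8336/1989 → advance -1; mR−mL=16/17 → turn +1·90°
n=4: pose=(0,5,E); sL=80/29, sR=80/37; mL=-4120/1073, mR=-2640/1073; mL+mR=-6760/1073 → advance -1; mR−mL=40/29 → turn +1·90°
n=5: pose=(-1,5,N); sL=160/109, sR=160/73; mL=-20400/7957, mR=-14560/7957; mL+mR=-34960/7957 → advance -1; mR−mL=80/109 → turn +1·90°
n=6: pose=(-1,4,W); sL=20/17, sR=40/29; mL=-920/493, mR=-630/493; mL+mR=-1550/493 → advance -1; mR−mL=10/17 → turn +1·90°

0 80/29 80/37 -4120/1073 -2640/1073 0 5 E
1 160/109 160/73 -20400/7957 -14560/7957 -1 5 N
2 20/17 40/29 -920/493 -630/493 -1 4 W
3 32/17 160/117 -5104/1989 -3232/1989 0 4 S
4 80/29 80/37 -4120/1073 -2640/1073 0 5 E
5 160/109 160/73 -20400/7957 -14560/7957 -1 5 N
6 20/17 40/29 -920/493 -630/493 -1 4 W
final 0 4 S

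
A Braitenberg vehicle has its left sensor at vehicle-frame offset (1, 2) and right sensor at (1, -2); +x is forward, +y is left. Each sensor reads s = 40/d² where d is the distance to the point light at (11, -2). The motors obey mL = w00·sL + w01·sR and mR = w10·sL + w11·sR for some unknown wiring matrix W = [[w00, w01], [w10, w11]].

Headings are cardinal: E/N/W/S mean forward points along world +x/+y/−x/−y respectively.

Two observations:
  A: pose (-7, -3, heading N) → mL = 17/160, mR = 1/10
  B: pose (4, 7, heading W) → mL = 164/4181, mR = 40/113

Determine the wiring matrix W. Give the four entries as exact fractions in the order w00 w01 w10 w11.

obs A: pose=(-7,-3,N) → sL=1/10, sR=5/32, mL=17/160, mR=1/10
obs B: pose=(4,7,W) → sL=40/113, sR=8/37, mL=164/4181, mR=40/113
sensor matrix S = [[1/10, 5/32], [40/113, 8/37]]; det S = -2817/83620
solve [mL_A; mL_B] = S·[w00; w01] and [mR_A; mR_B] = S·[w10; w11]:
  w00 = -1/2, w01 = 1, w10 = 1, w11 = 0

-1/2 1 1 0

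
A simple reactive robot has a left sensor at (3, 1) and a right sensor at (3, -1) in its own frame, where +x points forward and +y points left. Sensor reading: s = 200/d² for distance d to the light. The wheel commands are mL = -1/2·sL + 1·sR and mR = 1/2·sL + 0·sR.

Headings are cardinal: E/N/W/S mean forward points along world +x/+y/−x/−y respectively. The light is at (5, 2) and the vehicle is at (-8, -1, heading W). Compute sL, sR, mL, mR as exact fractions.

25/34 10/13 355/884 25/68

left sensor world pos  = (-11, -2); dL² = 272
right sensor world pos = (-11, 0); dR² = 260
sL = 200/272 = 25/34
sR = 200/260 = 10/13
mL = -1/2·sL + 1·sR = 355/884
mR = 1/2·sL + 0·sR = 25/68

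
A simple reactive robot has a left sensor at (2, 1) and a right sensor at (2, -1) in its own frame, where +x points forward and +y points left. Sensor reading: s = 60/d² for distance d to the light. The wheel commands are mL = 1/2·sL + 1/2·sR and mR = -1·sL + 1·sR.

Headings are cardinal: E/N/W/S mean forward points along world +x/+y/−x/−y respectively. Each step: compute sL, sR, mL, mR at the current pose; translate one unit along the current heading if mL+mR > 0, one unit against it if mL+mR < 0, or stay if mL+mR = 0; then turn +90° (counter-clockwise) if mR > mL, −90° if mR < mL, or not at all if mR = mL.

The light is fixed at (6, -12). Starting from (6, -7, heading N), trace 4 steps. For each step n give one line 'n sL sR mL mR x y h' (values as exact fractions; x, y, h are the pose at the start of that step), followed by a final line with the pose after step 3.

0 6/5 6/5 6/5 0 6 -7 N
1 60/53 60/29 2460/1537 1440/1537 6 -6 E
2 3 15/4 27/8 3/4 7 -6 S
3 60/17 60/37 1620/629 -1200/629 7 -7 W
final 6 -7 N

n=0: pose=(6,-7,N); sL=6/5, sR=6/5; mL=6/5, mR=0; mL+mR=6/5 → advance +1; mR−mL=-6/5 → turn -1·90°
n=1: pose=(6,-6,E); sL=60/53, sR=60/29; mL=2460/1537, mR=1440/1537; mL+mR=3900/1537 → advance +1; mR−mL=-1020/1537 → turn -1·90°
n=2: pose=(7,-6,S); sL=3, sR=15/4; mL=27/8, mR=3/4; mL+mR=33/8 → advance +1; mR−mL=-21/8 → turn -1·90°
n=3: pose=(7,-7,W); sL=60/17, sR=60/37; mL=1620/629, mR=-1200/629; mL+mR=420/629 → advance +1; mR−mL=-2820/629 → turn -1·90°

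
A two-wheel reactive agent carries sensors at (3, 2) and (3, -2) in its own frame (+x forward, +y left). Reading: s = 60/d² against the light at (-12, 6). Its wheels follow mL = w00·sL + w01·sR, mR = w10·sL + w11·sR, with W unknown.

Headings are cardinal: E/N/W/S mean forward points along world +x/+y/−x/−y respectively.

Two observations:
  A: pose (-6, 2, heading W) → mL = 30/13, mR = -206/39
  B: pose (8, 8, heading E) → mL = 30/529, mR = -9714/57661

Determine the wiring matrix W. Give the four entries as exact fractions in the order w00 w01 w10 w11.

obs A: pose=(-6,2,W) → sL=4/3, sR=60/13, mL=30/13, mR=-206/39
obs B: pose=(8,8,E) → sL=12/109, sR=60/529, mL=30/529, mR=-9714/57661
sensor matrix S = [[4/3, 60/13], [12/109, 60/529]]; det S = -267520/749593
solve [mL_A; mL_B] = S·[w00; w01] and [mR_A; mR_B] = S·[w10; w11]:
  w00 = 0, w01 = 1/2, w10 = -1/2, w11 = -1

0 1/2 -1/2 -1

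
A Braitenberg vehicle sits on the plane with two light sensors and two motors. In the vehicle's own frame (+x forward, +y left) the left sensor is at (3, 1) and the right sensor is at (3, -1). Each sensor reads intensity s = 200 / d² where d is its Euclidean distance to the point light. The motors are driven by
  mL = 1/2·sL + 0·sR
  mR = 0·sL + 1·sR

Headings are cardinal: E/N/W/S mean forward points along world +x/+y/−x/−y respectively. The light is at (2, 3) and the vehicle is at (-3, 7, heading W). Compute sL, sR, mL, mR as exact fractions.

200/73 200/89 100/73 200/89

left sensor world pos  = (-6, 6); dL² = 73
right sensor world pos = (-6, 8); dR² = 89
sL = 200/73 = 200/73
sR = 200/89 = 200/89
mL = 1/2·sL + 0·sR = 100/73
mR = 0·sL + 1·sR = 200/89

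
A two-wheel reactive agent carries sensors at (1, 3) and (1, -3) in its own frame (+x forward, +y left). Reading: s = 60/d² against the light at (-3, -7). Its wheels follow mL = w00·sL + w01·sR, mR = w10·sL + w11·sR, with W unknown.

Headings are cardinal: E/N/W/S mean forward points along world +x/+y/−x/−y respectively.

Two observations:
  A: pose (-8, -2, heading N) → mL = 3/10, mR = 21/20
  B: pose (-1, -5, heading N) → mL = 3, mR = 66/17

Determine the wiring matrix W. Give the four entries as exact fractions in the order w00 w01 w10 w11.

1/2 0 1/2 1/2

obs A: pose=(-8,-2,N) → sL=3/5, sR=3/2, mL=3/10, mR=21/20
obs B: pose=(-1,-5,N) → sL=6, sR=30/17, mL=3, mR=66/17
sensor matrix S = [[3/5, 3/2], [6, 30/17]]; det S = -135/17
solve [mL_A; mL_B] = S·[w00; w01] and [mR_A; mR_B] = S·[w10; w11]:
  w00 = 1/2, w01 = 0, w10 = 1/2, w11 = 1/2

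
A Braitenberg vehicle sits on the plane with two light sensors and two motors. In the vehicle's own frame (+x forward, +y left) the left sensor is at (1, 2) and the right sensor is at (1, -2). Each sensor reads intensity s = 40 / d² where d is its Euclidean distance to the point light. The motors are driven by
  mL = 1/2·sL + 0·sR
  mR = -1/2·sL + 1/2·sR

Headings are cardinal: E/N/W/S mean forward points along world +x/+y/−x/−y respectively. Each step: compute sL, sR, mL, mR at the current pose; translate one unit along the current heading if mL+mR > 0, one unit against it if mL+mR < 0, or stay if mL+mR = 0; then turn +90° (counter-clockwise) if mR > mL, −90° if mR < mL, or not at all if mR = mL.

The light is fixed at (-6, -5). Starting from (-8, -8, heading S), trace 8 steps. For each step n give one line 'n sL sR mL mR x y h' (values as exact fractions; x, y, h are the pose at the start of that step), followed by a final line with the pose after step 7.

0 5/2 5/4 5/4 -5/8 -8 -8 S
1 8/9 40/13 4/9 128/117 -8 -9 W
2 20/13 4/5 10/13 -24/65 -9 -9 S
3 8/13 8/5 4/13 32/65 -9 -10 W
4 1 5/9 1/2 -2/9 -10 -10 S
5 40/89 40/41 20/89 960/3649 -10 -11 W
6 20/29 20/49 10/29 -200/1421 -11 -11 S
7 40/117 40/61 20/117 1120/7137 -11 -12 W
final -12 -12 N

n=0: pose=(-8,-8,S); sL=5/2, sR=5/4; mL=5/4, mR=-5/8; mL+mR=5/8 → advance +1; mR−mL=-15/8 → turn -1·90°
n=1: pose=(-8,-9,W); sL=8/9, sR=40/13; mL=4/9, mR=128/117; mL+mR=20/13 → advance +1; mR−mL=76/117 → turn +1·90°
n=2: pose=(-9,-9,S); sL=20/13, sR=4/5; mL=10/13, mR=-24/65; mL+mR=2/5 → advance +1; mR−mL=-74/65 → turn -1·90°
n=3: pose=(-9,-10,W); sL=8/13, sR=8/5; mL=4/13, mR=32/65; mL+mR=4/5 → advance +1; mR−mL=12/65 → turn +1·90°
n=4: pose=(-10,-10,S); sL=1, sR=5/9; mL=1/2, mR=-2/9; mL+mR=5/18 → advance +1; mR−mL=-13/18 → turn -1·90°
n=5: pose=(-10,-11,W); sL=40/89, sR=40/41; mL=20/89, mR=960/3649; mL+mR=20/41 → advance +1; mR−mL=140/3649 → turn +1·90°
n=6: pose=(-11,-11,S); sL=20/29, sR=20/49; mL=10/29, mR=-200/1421; mL+mR=10/49 → advance +1; mR−mL=-690/1421 → turn -1·90°
n=7: pose=(-11,-12,W); sL=40/117, sR=40/61; mL=20/117, mR=1120/7137; mL+mR=20/61 → advance +1; mR−mL=-100/7137 → turn -1·90°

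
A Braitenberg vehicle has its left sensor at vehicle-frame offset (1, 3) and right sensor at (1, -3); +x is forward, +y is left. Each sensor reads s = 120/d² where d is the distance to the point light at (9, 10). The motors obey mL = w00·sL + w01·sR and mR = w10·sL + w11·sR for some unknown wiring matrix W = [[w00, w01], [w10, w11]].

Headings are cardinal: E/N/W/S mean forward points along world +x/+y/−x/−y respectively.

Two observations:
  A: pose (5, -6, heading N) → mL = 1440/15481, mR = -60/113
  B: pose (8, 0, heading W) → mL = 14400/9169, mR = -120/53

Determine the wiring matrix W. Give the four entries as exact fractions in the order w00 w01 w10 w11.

obs A: pose=(5,-6,N) → sL=60/137, sR=60/113, mL=1440/15481, mR=-60/113
obs B: pose=(8,0,W) → sL=120/173, sR=120/53, mL=14400/9169, mR=-120/53
sensor matrix S = [[60/137, 60/113], [120/173, 120/53]]; det S = 88473600/141945289
solve [mL_A; mL_B] = S·[w00; w01] and [mR_A; mR_B] = S·[w10; w11]:
  w00 = -1, w01 = 1, w10 = 0, w11 = -1

-1 1 0 -1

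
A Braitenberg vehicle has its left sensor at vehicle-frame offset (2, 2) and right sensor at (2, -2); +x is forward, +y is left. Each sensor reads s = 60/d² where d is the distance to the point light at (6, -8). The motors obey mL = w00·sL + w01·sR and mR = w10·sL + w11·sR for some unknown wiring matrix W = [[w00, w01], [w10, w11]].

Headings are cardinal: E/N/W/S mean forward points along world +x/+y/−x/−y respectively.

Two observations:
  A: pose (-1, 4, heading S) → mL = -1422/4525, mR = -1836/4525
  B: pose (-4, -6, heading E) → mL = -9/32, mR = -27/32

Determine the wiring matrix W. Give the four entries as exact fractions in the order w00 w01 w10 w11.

obs A: pose=(-1,4,S) → sL=12/25, sR=60/181, mL=-1422/4525, mR=-1836/4525
obs B: pose=(-4,-6,E) → sL=3/4, sR=15/16, mL=-9/32, mR=-27/32
sensor matrix S = [[12/25, 60/181], [3/4, 15/16]]; det S = 729/3620
solve [mL_A; mL_B] = S·[w00; w01] and [mR_A; mR_B] = S·[w10; w11]:
  w00 = -1, w01 = 1/2, w10 = -1/2, w11 = -1/2

-1 1/2 -1/2 -1/2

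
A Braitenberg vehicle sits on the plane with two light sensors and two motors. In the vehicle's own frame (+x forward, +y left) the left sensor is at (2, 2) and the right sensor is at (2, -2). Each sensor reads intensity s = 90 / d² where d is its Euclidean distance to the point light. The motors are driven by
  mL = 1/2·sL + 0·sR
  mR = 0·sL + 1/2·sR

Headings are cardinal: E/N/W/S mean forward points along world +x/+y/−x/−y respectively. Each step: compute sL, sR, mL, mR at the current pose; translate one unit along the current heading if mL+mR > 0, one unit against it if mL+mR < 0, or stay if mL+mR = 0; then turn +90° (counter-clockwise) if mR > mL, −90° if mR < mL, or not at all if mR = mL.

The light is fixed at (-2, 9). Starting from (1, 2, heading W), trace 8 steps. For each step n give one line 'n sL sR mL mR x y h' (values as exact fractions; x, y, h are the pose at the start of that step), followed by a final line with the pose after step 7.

0 45/41 45/13 45/82 45/26 1 2 W
1 90/97 10/9 45/97 5/9 0 2 S
2 45/26 45/58 45/52 45/116 0 1 E
3 18/25 90/101 9/25 45/101 1 1 S
4 45/37 45/73 45/74 45/146 1 0 E
5 90/157 18/25 45/157 9/25 2 0 S
6 9/10 1/2 9/20 1/4 2 -1 E
7 90/193 10/17 45/193 5/17 3 -1 S
final 3 -2 E

n=0: pose=(1,2,W); sL=45/41, sR=45/13; mL=45/82, mR=45/26; mL+mR=1215/533 → advance +1; mR−mL=630/533 → turn +1·90°
n=1: pose=(0,2,S); sL=90/97, sR=10/9; mL=45/97, mR=5/9; mL+mR=890/873 → advance +1; mR−mL=80/873 → turn +1·90°
n=2: pose=(0,1,E); sL=45/26, sR=45/58; mL=45/52, mR=45/116; mL+mR=945/754 → advance +1; mR−mL=-180/377 → turn -1·90°
n=3: pose=(1,1,S); sL=18/25, sR=90/101; mL=9/25, mR=45/101; mL+mR=2034/2525 → advance +1; mR−mL=216/2525 → turn +1·90°
n=4: pose=(1,0,E); sL=45/37, sR=45/73; mL=45/74, mR=45/146; mL+mR=2475/2701 → advance +1; mR−mL=-810/2701 → turn -1·90°
n=5: pose=(2,0,S); sL=90/157, sR=18/25; mL=45/157, mR=9/25; mL+mR=2538/3925 → advance +1; mR−mL=288/3925 → turn +1·90°
n=6: pose=(2,-1,E); sL=9/10, sR=1/2; mL=9/20, mR=1/4; mL+mR=7/10 → advance +1; mR−mL=-1/5 → turn -1·90°
n=7: pose=(3,-1,S); sL=90/193, sR=10/17; mL=45/193, mR=5/17; mL+mR=1730/3281 → advance +1; mR−mL=200/3281 → turn +1·90°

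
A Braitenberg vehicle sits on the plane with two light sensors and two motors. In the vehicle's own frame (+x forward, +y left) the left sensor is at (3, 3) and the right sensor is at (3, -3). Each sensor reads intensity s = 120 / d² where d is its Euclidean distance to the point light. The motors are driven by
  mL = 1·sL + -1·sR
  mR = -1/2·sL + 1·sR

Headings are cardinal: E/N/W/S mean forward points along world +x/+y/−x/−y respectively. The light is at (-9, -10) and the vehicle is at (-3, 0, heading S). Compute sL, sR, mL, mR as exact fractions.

left sensor world pos  = (0, -3); dL² = 130
right sensor world pos = (-6, -3); dR² = 58
sL = 120/130 = 12/13
sR = 120/58 = 60/29
mL = 1·sL + -1·sR = -432/377
mR = -1/2·sL + 1·sR = 606/377

12/13 60/29 -432/377 606/377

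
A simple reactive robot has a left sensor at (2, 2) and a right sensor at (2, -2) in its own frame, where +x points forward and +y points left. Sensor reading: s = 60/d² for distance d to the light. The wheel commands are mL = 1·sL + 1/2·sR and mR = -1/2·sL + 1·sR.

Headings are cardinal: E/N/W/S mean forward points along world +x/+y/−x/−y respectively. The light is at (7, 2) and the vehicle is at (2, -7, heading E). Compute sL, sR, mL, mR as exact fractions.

left sensor world pos  = (4, -5); dL² = 58
right sensor world pos = (4, -9); dR² = 130
sL = 60/58 = 30/29
sR = 60/130 = 6/13
mL = 1·sL + 1/2·sR = 477/377
mR = -1/2·sL + 1·sR = -21/377

30/29 6/13 477/377 -21/377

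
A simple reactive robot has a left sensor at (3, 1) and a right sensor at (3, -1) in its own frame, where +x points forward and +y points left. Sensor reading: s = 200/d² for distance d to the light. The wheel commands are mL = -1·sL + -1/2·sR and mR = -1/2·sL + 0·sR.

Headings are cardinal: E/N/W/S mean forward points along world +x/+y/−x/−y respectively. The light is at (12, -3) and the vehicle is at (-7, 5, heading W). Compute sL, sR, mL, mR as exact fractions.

200/533 40/113 -33260/60229 -100/533

left sensor world pos  = (-10, 4); dL² = 533
right sensor world pos = (-10, 6); dR² = 565
sL = 200/533 = 200/533
sR = 200/565 = 40/113
mL = -1·sL + -1/2·sR = -33260/60229
mR = -1/2·sL + 0·sR = -100/533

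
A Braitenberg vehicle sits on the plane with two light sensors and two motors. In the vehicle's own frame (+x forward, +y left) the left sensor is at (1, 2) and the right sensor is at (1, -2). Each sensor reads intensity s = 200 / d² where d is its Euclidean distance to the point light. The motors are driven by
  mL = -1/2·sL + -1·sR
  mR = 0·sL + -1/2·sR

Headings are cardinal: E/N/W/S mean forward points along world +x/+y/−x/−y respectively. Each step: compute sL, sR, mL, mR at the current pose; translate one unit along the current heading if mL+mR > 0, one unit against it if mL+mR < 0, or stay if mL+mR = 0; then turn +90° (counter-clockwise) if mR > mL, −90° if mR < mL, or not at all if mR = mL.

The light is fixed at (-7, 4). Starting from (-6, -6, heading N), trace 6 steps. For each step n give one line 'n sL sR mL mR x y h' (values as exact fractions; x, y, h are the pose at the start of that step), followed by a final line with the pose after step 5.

n=0: pose=(-6,-6,N); sL=100/41, sR=20/9; mL=-1270/369, mR=-10/9; mL+mR=-560/123 → advance -1; mR−mL=860/369 → turn +1·90°
n=1: pose=(-6,-7,W); sL=200/169, sR=200/81; mL=-41900/13689, mR=-100/81; mL+mR=-19600/4563 → advance -1; mR−mL=25000/13689 → turn +1·90°
n=2: pose=(-5,-7,S); sL=5/4, sR=25/18; mL=-145/72, mR=-25/36; mL+mR=-65/24 → advance -1; mR−mL=95/72 → turn +1·90°
n=3: pose=(-5,-6,E); sL=200/73, sR=200/153; mL=-29900/11169, mR=-100/153; mL+mR=-12400/3723 → advance -1; mR−mL=22600/11169 → turn +1·90°
n=4: pose=(-6,-6,N); sL=100/41, sR=20/9; mL=-1270/369, mR=-10/9; mL+mR=-560/123 → advance -1; mR−mL=860/369 → turn +1·90°
n=5: pose=(-6,-7,W); sL=200/169, sR=200/81; mL=-41900/13689, mR=-100/81; mL+mR=-19600/4563 → advance -1; mR−mL=25000/13689 → turn +1·90°

0 100/41 20/9 -1270/369 -10/9 -6 -6 N
1 200/169 200/81 -41900/13689 -100/81 -6 -7 W
2 5/4 25/18 -145/72 -25/36 -5 -7 S
3 200/73 200/153 -29900/11169 -100/153 -5 -6 E
4 100/41 20/9 -1270/369 -10/9 -6 -6 N
5 200/169 200/81 -41900/13689 -100/81 -6 -7 W
final -5 -7 S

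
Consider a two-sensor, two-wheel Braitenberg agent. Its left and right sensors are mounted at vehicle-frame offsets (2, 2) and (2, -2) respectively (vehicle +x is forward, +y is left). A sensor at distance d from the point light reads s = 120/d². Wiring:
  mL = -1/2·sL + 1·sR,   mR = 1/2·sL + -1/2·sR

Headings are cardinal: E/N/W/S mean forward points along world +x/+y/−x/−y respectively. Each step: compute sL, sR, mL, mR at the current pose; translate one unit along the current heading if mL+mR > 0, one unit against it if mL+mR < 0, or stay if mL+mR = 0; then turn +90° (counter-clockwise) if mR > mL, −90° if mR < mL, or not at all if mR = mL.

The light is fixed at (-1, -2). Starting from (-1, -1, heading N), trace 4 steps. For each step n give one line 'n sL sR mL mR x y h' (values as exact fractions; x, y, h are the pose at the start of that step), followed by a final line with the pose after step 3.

n=0: pose=(-1,-1,N); sL=120/13, sR=120/13; mL=60/13, mR=0; mL+mR=60/13 → advance +1; mR−mL=-60/13 → turn -1·90°
n=1: pose=(-1,0,E); sL=6, sR=30; mL=27, mR=-12; mL+mR=15 → advance +1; mR−mL=-39 → turn -1·90°
n=2: pose=(0,0,S); sL=40/3, sR=120; mL=340/3, mR=-160/3; mL+mR=60 → advance +1; mR−mL=-500/3 → turn -1·90°
n=3: pose=(0,-1,W); sL=60, sR=12; mL=-18, mR=24; mL+mR=6 → advance +1; mR−mL=42 → turn +1·90°

0 120/13 120/13 60/13 0 -1 -1 N
1 6 30 27 -12 -1 0 E
2 40/3 120 340/3 -160/3 0 0 S
3 60 12 -18 24 0 -1 W
final -1 -1 S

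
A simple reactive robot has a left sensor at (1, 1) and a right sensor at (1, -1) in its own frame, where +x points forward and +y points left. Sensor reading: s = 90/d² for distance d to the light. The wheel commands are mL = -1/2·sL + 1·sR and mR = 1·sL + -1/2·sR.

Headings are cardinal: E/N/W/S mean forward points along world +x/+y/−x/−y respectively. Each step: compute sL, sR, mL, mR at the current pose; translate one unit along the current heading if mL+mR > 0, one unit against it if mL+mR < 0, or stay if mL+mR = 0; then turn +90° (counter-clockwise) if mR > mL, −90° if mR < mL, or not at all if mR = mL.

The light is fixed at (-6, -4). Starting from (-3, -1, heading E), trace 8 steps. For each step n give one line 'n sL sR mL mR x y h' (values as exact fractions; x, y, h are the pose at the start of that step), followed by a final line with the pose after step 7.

n=0: pose=(-3,-1,E); sL=45/16, sR=9/2; mL=99/32, mR=9/16; mL+mR=117/32 → advance +1; mR−mL=-81/32 → turn -1·90°
n=1: pose=(-2,-1,S); sL=90/29, sR=90/13; mL=2025/377, mR=-135/377; mL+mR=1890/377 → advance +1; mR−mL=-2160/377 → turn -1·90°
n=2: pose=(-2,-2,W); sL=9, sR=5; mL=1/2, mR=13/2; mL+mR=7 → advance +1; mR−mL=6 → turn +1·90°
n=3: pose=(-3,-2,S); sL=90/17, sR=18; mL=261/17, mR=-63/17; mL+mR=198/17 → advance +1; mR−mL=-324/17 → turn -1·90°
n=4: pose=(-3,-3,W); sL=45/2, sR=45/4; mL=0, mR=135/8; mL+mR=135/8 → advance +1; mR−mL=135/8 → turn +1·90°
n=5: pose=(-4,-3,S); sL=10, sR=90; mL=85, mR=-35; mL+mR=50 → advance +1; mR−mL=-120 → turn -1·90°
n=6: pose=(-4,-4,W); sL=45, sR=45; mL=45/2, mR=45/2; mL+mR=45 → advance +1; mR−mL=0 → turn +0·90°
n=7: pose=(-5,-4,W); sL=90, sR=90; mL=45, mR=45; mL+mR=90 → advance +1; mR−mL=0 → turn +0·90°

0 45/16 9/2 99/32 9/16 -3 -1 E
1 90/29 90/13 2025/377 -135/377 -2 -1 S
2 9 5 1/2 13/2 -2 -2 W
3 90/17 18 261/17 -63/17 -3 -2 S
4 45/2 45/4 0 135/8 -3 -3 W
5 10 90 85 -35 -4 -3 S
6 45 45 45/2 45/2 -4 -4 W
7 90 90 45 45 -5 -4 W
final -6 -4 W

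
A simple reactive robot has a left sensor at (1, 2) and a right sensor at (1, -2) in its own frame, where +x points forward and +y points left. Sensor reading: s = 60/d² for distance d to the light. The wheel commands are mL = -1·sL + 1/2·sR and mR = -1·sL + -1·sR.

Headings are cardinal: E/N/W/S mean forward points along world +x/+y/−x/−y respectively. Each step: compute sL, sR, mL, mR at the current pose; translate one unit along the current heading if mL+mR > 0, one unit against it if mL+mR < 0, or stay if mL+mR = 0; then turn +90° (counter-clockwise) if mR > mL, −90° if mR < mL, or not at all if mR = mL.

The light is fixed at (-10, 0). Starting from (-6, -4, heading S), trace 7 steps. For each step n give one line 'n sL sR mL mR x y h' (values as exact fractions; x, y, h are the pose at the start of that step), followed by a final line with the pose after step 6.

n=0: pose=(-6,-4,S); sL=60/61, sR=60/29; mL=90/1769, mR=-5400/1769; mL+mR=-5310/1769 → advance -1; mR−mL=-90/29 → turn -1·90°
n=1: pose=(-6,-3,W); sL=30/17, sR=6; mL=21/17, mR=-132/17; mL+mR=-111/17 → advance -1; mR−mL=-9 → turn -1·90°
n=2: pose=(-5,-3,N); sL=60/13, sR=60/53; mL=-2790/689, mR=-3960/689; mL+mR=-6750/689 → advance -1; mR−mL=-90/53 → turn -1·90°
n=3: pose=(-5,-4,E); sL=3/2, sR=5/6; mL=-13/12, mR=-7/3; mL+mR=-41/12 → advance -1; mR−mL=-5/4 → turn -1·90°
n=4: pose=(-6,-4,S); sL=60/61, sR=60/29; mL=90/1769, mR=-5400/1769; mL+mR=-5310/1769 → advance -1; mR−mL=-90/29 → turn -1·90°
n=5: pose=(-6,-3,W); sL=30/17, sR=6; mL=21/17, mR=-132/17; mL+mR=-111/17 → advance -1; mR−mL=-9 → turn -1·90°
n=6: pose=(-5,-3,N); sL=60/13, sR=60/53; mL=-2790/689, mR=-3960/689; mL+mR=-6750/689 → advance -1; mR−mL=-90/53 → turn -1·90°

0 60/61 60/29 90/1769 -5400/1769 -6 -4 S
1 30/17 6 21/17 -132/17 -6 -3 W
2 60/13 60/53 -2790/689 -3960/689 -5 -3 N
3 3/2 5/6 -13/12 -7/3 -5 -4 E
4 60/61 60/29 90/1769 -5400/1769 -6 -4 S
5 30/17 6 21/17 -132/17 -6 -3 W
6 60/13 60/53 -2790/689 -3960/689 -5 -3 N
final -5 -4 E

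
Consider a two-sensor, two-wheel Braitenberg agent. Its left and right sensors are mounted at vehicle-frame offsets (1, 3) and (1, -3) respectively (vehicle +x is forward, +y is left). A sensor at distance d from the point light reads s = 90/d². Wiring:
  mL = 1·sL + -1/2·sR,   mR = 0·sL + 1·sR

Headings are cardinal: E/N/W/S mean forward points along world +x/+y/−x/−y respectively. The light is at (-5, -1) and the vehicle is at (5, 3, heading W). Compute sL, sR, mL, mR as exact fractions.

left sensor world pos  = (4, 0); dL² = 82
right sensor world pos = (4, 6); dR² = 130
sL = 90/82 = 45/41
sR = 90/130 = 9/13
mL = 1·sL + -1/2·sR = 801/1066
mR = 0·sL + 1·sR = 9/13

45/41 9/13 801/1066 9/13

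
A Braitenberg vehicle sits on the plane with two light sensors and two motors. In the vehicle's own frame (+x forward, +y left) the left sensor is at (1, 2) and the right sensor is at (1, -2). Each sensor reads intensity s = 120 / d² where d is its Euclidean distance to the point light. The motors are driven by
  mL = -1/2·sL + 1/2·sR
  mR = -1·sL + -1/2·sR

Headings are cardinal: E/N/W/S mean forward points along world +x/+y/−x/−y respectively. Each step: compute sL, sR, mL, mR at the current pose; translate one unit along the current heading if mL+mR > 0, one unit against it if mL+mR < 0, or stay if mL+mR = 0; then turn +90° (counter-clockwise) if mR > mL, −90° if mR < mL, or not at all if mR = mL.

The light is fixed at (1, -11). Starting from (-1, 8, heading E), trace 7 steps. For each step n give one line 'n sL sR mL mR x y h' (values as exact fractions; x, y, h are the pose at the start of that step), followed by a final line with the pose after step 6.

0 60/221 12/29 456/6409 -3066/6409 -1 8 E
1 24/65 120/349 -288/22685 -12276/22685 -2 8 S
2 6/17 6/25 -24/425 -201/425 -2 9 W
3 120/457 40/147 320/67179 -26780/67179 -1 9 N
4 60/221 12/29 456/6409 -3066/6409 -1 8 E
5 24/65 120/349 -288/22685 -12276/22685 -2 8 S
6 6/17 6/25 -24/425 -201/425 -2 9 W
final -1 9 N

n=0: pose=(-1,8,E); sL=60/221, sR=12/29; mL=456/6409, mR=-3066/6409; mL+mR=-90/221 → advance -1; mR−mL=-3522/6409 → turn -1·90°
n=1: pose=(-2,8,S); sL=24/65, sR=120/349; mL=-288/22685, mR=-12276/22685; mL+mR=-36/65 → advance -1; mR−mL=-11988/22685 → turn -1·90°
n=2: pose=(-2,9,W); sL=6/17, sR=6/25; mL=-24/425, mR=-201/425; mL+mR=-9/17 → advance -1; mR−mL=-177/425 → turn -1·90°
n=3: pose=(-1,9,N); sL=120/457, sR=40/147; mL=320/67179, mR=-26780/67179; mL+mR=-180/457 → advance -1; mR−mL=-27100/67179 → turn -1·90°
n=4: pose=(-1,8,E); sL=60/221, sR=12/29; mL=456/6409, mR=-3066/6409; mL+mR=-90/221 → advance -1; mR−mL=-3522/6409 → turn -1·90°
n=5: pose=(-2,8,S); sL=24/65, sR=120/349; mL=-288/22685, mR=-12276/22685; mL+mR=-36/65 → advance -1; mR−mL=-11988/22685 → turn -1·90°
n=6: pose=(-2,9,W); sL=6/17, sR=6/25; mL=-24/425, mR=-201/425; mL+mR=-9/17 → advance -1; mR−mL=-177/425 → turn -1·90°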